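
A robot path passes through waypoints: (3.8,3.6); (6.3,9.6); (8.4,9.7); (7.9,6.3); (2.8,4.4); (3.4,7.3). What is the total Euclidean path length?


Segment lengths:
  seg1 = sqrt((2.5)^2 + (6.0)^2) = 6.5
  seg2 = sqrt((2.1)^2 + (0.1)^2) = 2.1024
  seg3 = sqrt((-0.5)^2 + (-3.4)^2) = 3.4366
  seg4 = sqrt((-5.1)^2 + (-1.9)^2) = 5.4424
  seg5 = sqrt((0.6)^2 + (2.9)^2) = 2.9614
Total = 20.4428


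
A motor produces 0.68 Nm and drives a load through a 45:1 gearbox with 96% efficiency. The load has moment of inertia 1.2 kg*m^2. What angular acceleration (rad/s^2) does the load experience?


tau_out = tau_motor * N * eta
= 0.68 * 45 * 0.96 = 29.376 Nm
alpha = tau_out / I = 29.376 / 1.2
= 24.48 rad/s^2


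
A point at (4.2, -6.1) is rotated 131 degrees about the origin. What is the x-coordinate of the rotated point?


x' = x*cos(theta) - y*sin(theta)
cos(131 deg) = -0.6561, sin(131 deg) = 0.7547
x' = 4.2 * -0.6561 - -6.1 * 0.7547
= -2.7554 - -4.6037
= 1.8483


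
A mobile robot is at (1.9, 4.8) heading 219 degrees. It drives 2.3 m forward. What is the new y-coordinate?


y_new = y0 + d*sin(theta)
= 4.8 + 2.3*sin(219)
= 4.8 + -1.4474
= 3.3526


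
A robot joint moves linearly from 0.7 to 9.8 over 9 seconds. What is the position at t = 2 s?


s = t/T = 2/9 = 0.2222
p(t) = p0 + (pf-p0)*s
= 0.7 + (9.8 - 0.7) * 0.2222
= 2.7222


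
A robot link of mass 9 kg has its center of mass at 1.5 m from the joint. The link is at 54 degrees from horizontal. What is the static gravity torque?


tau = m*g*L*cos(angle)
= 9 * 9.81 * 1.5 * cos(54 deg)
= 9 * 9.81 * 1.5 * 0.5878
= 77.8433 Nm


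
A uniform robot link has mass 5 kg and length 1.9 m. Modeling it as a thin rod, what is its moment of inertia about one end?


I = (1/3) * m * L^2
= (1/3) * 5 * 1.9^2
= 0.333333 * 5 * 3.61
= 6.0167 kg*m^2


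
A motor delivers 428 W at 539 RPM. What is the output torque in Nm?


omega = 539 * 2*pi/60 = 56.4439 rad/s
tau = P / omega = 428 / 56.4439
= 7.5827 Nm


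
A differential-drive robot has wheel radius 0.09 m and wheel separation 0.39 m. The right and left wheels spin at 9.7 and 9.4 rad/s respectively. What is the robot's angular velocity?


vR = r*wR = 0.09*9.7 = 0.873 m/s
vL = r*wL = 0.09*9.4 = 0.846 m/s
v = (vR+vL)/2 = 0.8595 m/s
omega = (vR-vL)/L = 0.0692 rad/s
angular velocity = 0.0692 rad/s


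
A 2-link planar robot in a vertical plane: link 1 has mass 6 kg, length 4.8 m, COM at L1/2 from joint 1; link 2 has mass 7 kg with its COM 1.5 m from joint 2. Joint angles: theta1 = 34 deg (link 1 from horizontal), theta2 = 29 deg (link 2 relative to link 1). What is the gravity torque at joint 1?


Horizontal distance from joint 1 to link-1 COM:
  x_c1 = (L1/2)*cos(t1) = 2.4 * 0.829 = 1.9897 m
Horizontal distance from joint 1 to link-2 COM:
  x_c2 = L1*cos(t1) + Lc2*cos(t1+t2)
       = 4.8*0.829 + 1.5*0.454 = 4.6604 m
tau1 = m1*g*x_c1 + m2*g*x_c2
     = 6*9.81*1.9897 + 7*9.81*4.6604
     = 117.1132 + 320.0273
     = 437.1405 Nm


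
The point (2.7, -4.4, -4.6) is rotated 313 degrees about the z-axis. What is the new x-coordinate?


Rotation about z-axis: x' = x*cos(theta) - y*sin(theta)
= 2.7 * 0.682 - -4.4 * -0.7314
= -1.3766


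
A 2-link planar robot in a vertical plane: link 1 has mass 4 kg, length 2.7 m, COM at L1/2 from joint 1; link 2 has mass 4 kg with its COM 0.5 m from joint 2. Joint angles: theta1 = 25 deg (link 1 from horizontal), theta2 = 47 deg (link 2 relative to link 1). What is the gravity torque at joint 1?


Horizontal distance from joint 1 to link-1 COM:
  x_c1 = (L1/2)*cos(t1) = 1.35 * 0.9063 = 1.2235 m
Horizontal distance from joint 1 to link-2 COM:
  x_c2 = L1*cos(t1) + Lc2*cos(t1+t2)
       = 2.7*0.9063 + 0.5*0.309 = 2.6015 m
tau1 = m1*g*x_c1 + m2*g*x_c2
     = 4*9.81*1.2235 + 4*9.81*2.6015
     = 48.0107 + 102.0844
     = 150.0952 Nm


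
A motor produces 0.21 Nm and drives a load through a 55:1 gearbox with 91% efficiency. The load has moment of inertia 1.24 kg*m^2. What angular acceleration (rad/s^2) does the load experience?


tau_out = tau_motor * N * eta
= 0.21 * 55 * 0.91 = 10.5105 Nm
alpha = tau_out / I = 10.5105 / 1.24
= 8.4762 rad/s^2


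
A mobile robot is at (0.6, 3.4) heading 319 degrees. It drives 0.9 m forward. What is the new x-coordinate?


x_new = x0 + d*cos(theta)
= 0.6 + 0.9*cos(319)
= 0.6 + 0.6792
= 1.2792


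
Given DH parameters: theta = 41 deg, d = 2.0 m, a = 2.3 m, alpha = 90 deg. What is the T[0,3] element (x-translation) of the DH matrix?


T[0,3] = a * cos(theta)
= 2.3 * cos(41 deg)
= 2.3 * 0.7547
= 1.7358


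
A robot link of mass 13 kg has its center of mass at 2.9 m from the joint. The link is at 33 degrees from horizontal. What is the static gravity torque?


tau = m*g*L*cos(angle)
= 13 * 9.81 * 2.9 * cos(33 deg)
= 13 * 9.81 * 2.9 * 0.8387
= 310.1714 Nm


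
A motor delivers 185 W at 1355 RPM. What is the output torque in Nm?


omega = 1355 * 2*pi/60 = 141.8953 rad/s
tau = P / omega = 185 / 141.8953
= 1.3038 Nm


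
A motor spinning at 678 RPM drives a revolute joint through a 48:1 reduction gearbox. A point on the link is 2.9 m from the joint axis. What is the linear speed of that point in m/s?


omega_motor = 678 * 2*pi/60 = 71.0 rad/s
omega_joint = omega_motor / 48 = 1.4792 rad/s
v = omega_joint * r = 1.4792 * 2.9
= 4.2896 m/s


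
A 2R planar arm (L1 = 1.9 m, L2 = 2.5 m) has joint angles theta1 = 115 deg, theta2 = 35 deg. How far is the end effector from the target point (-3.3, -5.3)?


End effector via forward kinematics:
x = L1*cos(t1) + L2*cos(t1+t2) = -2.968
y = L1*sin(t1) + L2*sin(t1+t2) = 2.972
Distance to target:
d = sqrt((-3.3 - -2.968)^2 + (-5.3 - 2.972)^2)
= sqrt(0.1102 + 68.4257)
= 8.2786 m


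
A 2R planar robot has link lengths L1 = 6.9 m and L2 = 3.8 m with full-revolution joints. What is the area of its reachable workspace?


r_max = L1 + L2 = 10.7 m
r_min = |L1 - L2| = 3.1 m
Area = pi*(r_max^2 - r_min^2)
= pi*(114.49 - 9.61)
= pi * 104.88
= 329.4902 m^2


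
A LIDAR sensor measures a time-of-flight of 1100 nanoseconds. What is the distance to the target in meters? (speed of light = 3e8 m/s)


tof = 1100 ns = 1.1e-06 s
dist = c * tof / 2
= 3e8 * 1.1e-06 / 2
= 165.0 m


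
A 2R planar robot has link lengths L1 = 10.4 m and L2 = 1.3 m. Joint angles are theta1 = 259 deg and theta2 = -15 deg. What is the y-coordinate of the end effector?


Convert angles to radians: theta1 = 4.5204, theta2 = -0.2618
y = L1*sin(theta1) + L2*sin(theta1+theta2)
y = -10.2089 + -1.1684
y = -11.3774


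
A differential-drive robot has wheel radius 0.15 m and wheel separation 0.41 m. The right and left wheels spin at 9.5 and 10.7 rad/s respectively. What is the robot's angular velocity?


vR = r*wR = 0.15*9.5 = 1.425 m/s
vL = r*wL = 0.15*10.7 = 1.605 m/s
v = (vR+vL)/2 = 1.515 m/s
omega = (vR-vL)/L = -0.439 rad/s
angular velocity = -0.439 rad/s


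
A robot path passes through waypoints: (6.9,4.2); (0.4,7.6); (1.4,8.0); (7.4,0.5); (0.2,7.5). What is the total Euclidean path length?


Segment lengths:
  seg1 = sqrt((-6.5)^2 + (3.4)^2) = 7.3355
  seg2 = sqrt((1.0)^2 + (0.4)^2) = 1.077
  seg3 = sqrt((6.0)^2 + (-7.5)^2) = 9.6047
  seg4 = sqrt((-7.2)^2 + (7.0)^2) = 10.0419
Total = 28.0592


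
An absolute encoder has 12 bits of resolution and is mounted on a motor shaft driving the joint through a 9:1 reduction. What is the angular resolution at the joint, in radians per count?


counts = 2^12 = 4096
effective counts at joint = 4096 * 9 = 36864
resolution = 2*pi / 36864
= 1.7044e-04 rad/count


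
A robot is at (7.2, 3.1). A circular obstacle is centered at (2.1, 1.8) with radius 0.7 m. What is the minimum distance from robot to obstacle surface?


center_dist = sqrt((7.2-2.1)^2 + (3.1-1.8)^2)
= sqrt(26.01 + 1.69)
= 5.2631
min_dist = center_dist - radius = 5.2631 - 0.7 = 4.5631 m


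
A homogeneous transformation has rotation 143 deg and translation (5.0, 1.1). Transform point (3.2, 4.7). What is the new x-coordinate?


x' = cos(theta)*px - sin(theta)*py + tx
= -0.7986*3.2 - 0.6018*4.7 + 5.0
= -0.3842


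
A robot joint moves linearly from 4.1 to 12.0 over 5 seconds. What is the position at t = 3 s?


s = t/T = 3/5 = 0.6
p(t) = p0 + (pf-p0)*s
= 4.1 + (12.0 - 4.1) * 0.6
= 8.84


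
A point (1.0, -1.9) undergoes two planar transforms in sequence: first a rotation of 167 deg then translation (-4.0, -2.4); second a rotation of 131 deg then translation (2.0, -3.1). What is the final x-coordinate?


After transform 1:
x1 = cos(167)*1.0 - sin(167)*-1.9 + -4.0 = -4.547
y1 = sin(167)*1.0 + cos(167)*-1.9 + -2.4 = -0.3237
After transform 2:
x2 = cos(131)*-4.547 - sin(131)*-0.3237 + 2.0
= 5.2274


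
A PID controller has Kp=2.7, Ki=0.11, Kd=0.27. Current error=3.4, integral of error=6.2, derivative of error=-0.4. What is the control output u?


u = Kp*e + Ki*int(e) + Kd*de/dt
= 2.7*3.4 + 0.11*6.2 + 0.27*(-0.4)
= 9.18 + 0.682 + -0.108
= 9.754


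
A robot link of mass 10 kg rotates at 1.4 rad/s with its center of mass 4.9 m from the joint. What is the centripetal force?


F = m * omega^2 * r
= 10 * 1.4^2 * 4.9
= 10 * 1.96 * 4.9
= 96.04 N


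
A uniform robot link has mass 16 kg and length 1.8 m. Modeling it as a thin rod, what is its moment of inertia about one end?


I = (1/3) * m * L^2
= (1/3) * 16 * 1.8^2
= 0.333333 * 16 * 3.24
= 17.28 kg*m^2


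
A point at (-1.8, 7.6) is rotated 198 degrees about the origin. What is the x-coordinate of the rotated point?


x' = x*cos(theta) - y*sin(theta)
cos(198 deg) = -0.9511, sin(198 deg) = -0.309
x' = -1.8 * -0.9511 - 7.6 * -0.309
= 1.7119 - -2.3485
= 4.0604


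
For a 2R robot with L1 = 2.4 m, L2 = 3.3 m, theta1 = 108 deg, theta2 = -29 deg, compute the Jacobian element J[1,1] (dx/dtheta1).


J[1,1] = -L1*sin(t1) - L2*sin(t1+t2)
= -2.4*sin(108) - 3.3*sin(79)
= -5.5219


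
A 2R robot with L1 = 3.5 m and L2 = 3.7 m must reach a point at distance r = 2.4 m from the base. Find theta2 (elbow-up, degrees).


cos(theta2) = (r^2 - L1^2 - L2^2) / (2*L1*L2)
cos(theta2) = (5.76 - 12.25 - 13.69) / 25.9
cos(theta2) = -0.779151
theta2 = 141.1829 degrees


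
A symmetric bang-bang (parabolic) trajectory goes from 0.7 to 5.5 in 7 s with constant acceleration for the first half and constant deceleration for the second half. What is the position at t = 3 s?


Symmetric rest-to-rest: each phase covers (pf-p0)/2 in time T/2. 0.5*a*(T/2)^2 = (pf-p0)/2 => a = 4*(pf-p0)/T^2
a = 4*(5.5-0.7)/7^2 = 0.3918
t = 3 is in the acceleration phase (t <= T/2).
p = p0 + 0.5*a*t^2 = 0.7 + 0.5*0.3918*3^2
= 2.4633


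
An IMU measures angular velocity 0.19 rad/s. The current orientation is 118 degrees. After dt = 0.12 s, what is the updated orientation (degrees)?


delta_theta = w * dt = 0.19 * 0.12 = 0.0228 rad
= 1.3063 deg
theta_new = 118 + 1.3063 = 119.3063 deg


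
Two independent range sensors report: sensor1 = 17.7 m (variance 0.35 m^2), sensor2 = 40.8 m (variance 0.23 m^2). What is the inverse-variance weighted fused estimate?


w1 = (1/var1) / (1/var1 + 1/var2)
   = 2.8571 / (2.8571 + 4.3478) = 0.3966
w2 = 1 - w1 = 0.6034
fused = w1*s1 + w2*s2 = 7.019 + 24.6207
= 31.6397 m


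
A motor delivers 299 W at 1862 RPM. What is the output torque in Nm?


omega = 1862 * 2*pi/60 = 194.9882 rad/s
tau = P / omega = 299 / 194.9882
= 1.5334 Nm


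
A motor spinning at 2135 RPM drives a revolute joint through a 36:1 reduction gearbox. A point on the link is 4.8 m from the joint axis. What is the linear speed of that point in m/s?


omega_motor = 2135 * 2*pi/60 = 223.5767 rad/s
omega_joint = omega_motor / 36 = 6.2105 rad/s
v = omega_joint * r = 6.2105 * 4.8
= 29.8102 m/s


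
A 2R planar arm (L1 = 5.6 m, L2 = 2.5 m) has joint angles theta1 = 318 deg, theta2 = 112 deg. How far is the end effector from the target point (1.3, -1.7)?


End effector via forward kinematics:
x = L1*cos(t1) + L2*cos(t1+t2) = 5.0167
y = L1*sin(t1) + L2*sin(t1+t2) = -1.3979
Distance to target:
d = sqrt((1.3 - 5.0167)^2 + (-1.7 - -1.3979)^2)
= sqrt(13.8136 + 0.0913)
= 3.7289 m


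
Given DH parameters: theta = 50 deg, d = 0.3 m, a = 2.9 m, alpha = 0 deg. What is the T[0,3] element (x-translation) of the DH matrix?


T[0,3] = a * cos(theta)
= 2.9 * cos(50 deg)
= 2.9 * 0.6428
= 1.8641


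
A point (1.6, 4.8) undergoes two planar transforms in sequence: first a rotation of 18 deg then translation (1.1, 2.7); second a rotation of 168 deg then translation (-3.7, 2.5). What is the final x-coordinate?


After transform 1:
x1 = cos(18)*1.6 - sin(18)*4.8 + 1.1 = 1.1384
y1 = sin(18)*1.6 + cos(18)*4.8 + 2.7 = 7.7595
After transform 2:
x2 = cos(168)*1.1384 - sin(168)*7.7595 + -3.7
= -6.4268


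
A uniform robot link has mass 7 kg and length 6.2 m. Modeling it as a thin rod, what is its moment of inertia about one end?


I = (1/3) * m * L^2
= (1/3) * 7 * 6.2^2
= 0.333333 * 7 * 38.44
= 89.6933 kg*m^2


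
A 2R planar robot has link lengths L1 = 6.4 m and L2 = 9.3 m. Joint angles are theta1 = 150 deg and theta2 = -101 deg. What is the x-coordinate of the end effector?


Convert angles to radians: theta1 = 2.618, theta2 = -1.7628
x = L1*cos(theta1) + L2*cos(theta1+theta2)
x = -5.5426 + 6.1013
x = 0.5588


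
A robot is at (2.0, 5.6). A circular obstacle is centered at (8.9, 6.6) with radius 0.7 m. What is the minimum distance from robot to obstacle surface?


center_dist = sqrt((2.0-8.9)^2 + (5.6-6.6)^2)
= sqrt(47.61 + 1.0)
= 6.9721
min_dist = center_dist - radius = 6.9721 - 0.7 = 6.2721 m


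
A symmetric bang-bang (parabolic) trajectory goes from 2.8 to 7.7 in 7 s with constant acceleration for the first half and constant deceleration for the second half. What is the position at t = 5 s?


Symmetric rest-to-rest: each phase covers (pf-p0)/2 in time T/2. 0.5*a*(T/2)^2 = (pf-p0)/2 => a = 4*(pf-p0)/T^2
a = 4*(7.7-2.8)/7^2 = 0.4
t = 5 is in the deceleration phase (t > T/2).
p = pf - 0.5*a*(T-t)^2 = 7.7 - 0.5*0.4*2^2
= 6.9


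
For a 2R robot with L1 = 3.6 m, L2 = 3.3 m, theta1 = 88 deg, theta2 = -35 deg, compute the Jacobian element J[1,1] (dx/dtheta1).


J[1,1] = -L1*sin(t1) - L2*sin(t1+t2)
= -3.6*sin(88) - 3.3*sin(53)
= -6.2333


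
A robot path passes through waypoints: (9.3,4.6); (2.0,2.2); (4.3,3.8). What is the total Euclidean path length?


Segment lengths:
  seg1 = sqrt((-7.3)^2 + (-2.4)^2) = 7.6844
  seg2 = sqrt((2.3)^2 + (1.6)^2) = 2.8018
Total = 10.4862


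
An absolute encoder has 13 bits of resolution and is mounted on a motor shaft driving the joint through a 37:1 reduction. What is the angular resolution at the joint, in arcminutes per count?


counts = 2^13 = 8192
effective counts at joint = 8192 * 37 = 303104
resolution = 360*60 / 303104
= 0.0713 arcmin/count


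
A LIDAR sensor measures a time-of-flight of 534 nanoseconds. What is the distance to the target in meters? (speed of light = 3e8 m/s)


tof = 534 ns = 5.34e-07 s
dist = c * tof / 2
= 3e8 * 5.34e-07 / 2
= 80.1 m


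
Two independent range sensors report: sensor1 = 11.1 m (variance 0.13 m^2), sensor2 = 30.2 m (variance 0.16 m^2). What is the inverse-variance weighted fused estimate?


w1 = (1/var1) / (1/var1 + 1/var2)
   = 7.6923 / (7.6923 + 6.25) = 0.5517
w2 = 1 - w1 = 0.4483
fused = w1*s1 + w2*s2 = 6.1241 + 13.5379
= 19.6621 m


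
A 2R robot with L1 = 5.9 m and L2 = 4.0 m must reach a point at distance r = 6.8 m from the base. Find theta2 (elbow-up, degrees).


cos(theta2) = (r^2 - L1^2 - L2^2) / (2*L1*L2)
cos(theta2) = (46.24 - 34.81 - 16.0) / 47.2
cos(theta2) = -0.096822
theta2 = 95.5562 degrees


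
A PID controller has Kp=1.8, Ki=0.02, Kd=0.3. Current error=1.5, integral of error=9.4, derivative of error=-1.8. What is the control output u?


u = Kp*e + Ki*int(e) + Kd*de/dt
= 1.8*1.5 + 0.02*9.4 + 0.3*(-1.8)
= 2.7 + 0.188 + -0.54
= 2.348


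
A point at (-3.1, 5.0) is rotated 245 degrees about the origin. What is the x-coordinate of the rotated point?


x' = x*cos(theta) - y*sin(theta)
cos(245 deg) = -0.4226, sin(245 deg) = -0.9063
x' = -3.1 * -0.4226 - 5.0 * -0.9063
= 1.3101 - -4.5315
= 5.8417


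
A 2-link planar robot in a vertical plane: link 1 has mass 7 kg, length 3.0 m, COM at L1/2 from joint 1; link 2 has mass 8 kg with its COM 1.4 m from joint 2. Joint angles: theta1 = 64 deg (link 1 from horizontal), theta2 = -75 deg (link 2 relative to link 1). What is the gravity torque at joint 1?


Horizontal distance from joint 1 to link-1 COM:
  x_c1 = (L1/2)*cos(t1) = 1.5 * 0.4384 = 0.6576 m
Horizontal distance from joint 1 to link-2 COM:
  x_c2 = L1*cos(t1) + Lc2*cos(t1+t2)
       = 3.0*0.4384 + 1.4*0.9816 = 2.6894 m
tau1 = m1*g*x_c1 + m2*g*x_c2
     = 7*9.81*0.6576 + 8*9.81*2.6894
     = 45.1544 + 211.0634
     = 256.2179 Nm


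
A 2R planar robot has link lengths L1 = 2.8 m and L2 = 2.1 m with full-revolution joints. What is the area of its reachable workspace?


r_max = L1 + L2 = 4.9 m
r_min = |L1 - L2| = 0.7 m
Area = pi*(r_max^2 - r_min^2)
= pi*(24.01 - 0.49)
= pi * 23.52
= 73.8903 m^2


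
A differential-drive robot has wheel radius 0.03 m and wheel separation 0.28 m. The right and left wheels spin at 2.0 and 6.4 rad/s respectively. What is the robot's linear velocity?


vR = r*wR = 0.03*2.0 = 0.06 m/s
vL = r*wL = 0.03*6.4 = 0.192 m/s
v = (vR+vL)/2 = 0.126 m/s
omega = (vR-vL)/L = -0.4714 rad/s
linear velocity = 0.126 m/s


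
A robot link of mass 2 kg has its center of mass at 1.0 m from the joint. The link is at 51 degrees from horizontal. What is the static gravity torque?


tau = m*g*L*cos(angle)
= 2 * 9.81 * 1.0 * cos(51 deg)
= 2 * 9.81 * 1.0 * 0.6293
= 12.3473 Nm


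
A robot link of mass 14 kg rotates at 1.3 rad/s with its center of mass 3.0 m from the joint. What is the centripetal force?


F = m * omega^2 * r
= 14 * 1.3^2 * 3.0
= 14 * 1.69 * 3.0
= 70.98 N


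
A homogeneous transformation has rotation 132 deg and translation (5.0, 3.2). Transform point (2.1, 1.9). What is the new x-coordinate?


x' = cos(theta)*px - sin(theta)*py + tx
= -0.6691*2.1 - 0.7431*1.9 + 5.0
= 2.1829


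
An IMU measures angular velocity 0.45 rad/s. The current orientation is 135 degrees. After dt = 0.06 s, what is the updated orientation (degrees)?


delta_theta = w * dt = 0.45 * 0.06 = 0.027 rad
= 1.547 deg
theta_new = 135 + 1.547 = 136.547 deg


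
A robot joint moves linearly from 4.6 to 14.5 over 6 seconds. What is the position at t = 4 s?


s = t/T = 4/6 = 0.6667
p(t) = p0 + (pf-p0)*s
= 4.6 + (14.5 - 4.6) * 0.6667
= 11.2


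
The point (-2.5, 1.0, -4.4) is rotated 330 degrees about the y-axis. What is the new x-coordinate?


Rotation about y-axis: x' = x*cos(theta) + z*sin(theta)
= -2.5 * 0.866 + -4.4 * -0.5
= 0.0349


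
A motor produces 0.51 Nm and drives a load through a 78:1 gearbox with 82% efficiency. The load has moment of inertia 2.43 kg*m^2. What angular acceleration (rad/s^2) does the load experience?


tau_out = tau_motor * N * eta
= 0.51 * 78 * 0.82 = 32.6196 Nm
alpha = tau_out / I = 32.6196 / 2.43
= 13.4237 rad/s^2


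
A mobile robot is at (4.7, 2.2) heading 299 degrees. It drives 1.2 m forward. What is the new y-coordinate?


y_new = y0 + d*sin(theta)
= 2.2 + 1.2*sin(299)
= 2.2 + -1.0495
= 1.1505


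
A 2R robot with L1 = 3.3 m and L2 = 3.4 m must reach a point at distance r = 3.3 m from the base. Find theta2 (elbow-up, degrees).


cos(theta2) = (r^2 - L1^2 - L2^2) / (2*L1*L2)
cos(theta2) = (10.89 - 10.89 - 11.56) / 22.44
cos(theta2) = -0.515152
theta2 = 121.0076 degrees


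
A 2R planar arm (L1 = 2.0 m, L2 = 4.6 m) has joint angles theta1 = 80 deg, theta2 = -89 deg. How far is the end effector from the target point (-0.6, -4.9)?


End effector via forward kinematics:
x = L1*cos(t1) + L2*cos(t1+t2) = 4.8907
y = L1*sin(t1) + L2*sin(t1+t2) = 1.25
Distance to target:
d = sqrt((-0.6 - 4.8907)^2 + (-4.9 - 1.25)^2)
= sqrt(30.1474 + 37.8227)
= 8.2444 m


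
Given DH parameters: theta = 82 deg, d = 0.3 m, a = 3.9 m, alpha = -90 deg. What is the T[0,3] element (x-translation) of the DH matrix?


T[0,3] = a * cos(theta)
= 3.9 * cos(82 deg)
= 3.9 * 0.1392
= 0.5428


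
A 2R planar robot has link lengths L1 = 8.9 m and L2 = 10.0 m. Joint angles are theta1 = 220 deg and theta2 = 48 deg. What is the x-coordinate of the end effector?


Convert angles to radians: theta1 = 3.8397, theta2 = 0.8378
x = L1*cos(theta1) + L2*cos(theta1+theta2)
x = -6.8178 + -0.349
x = -7.1668


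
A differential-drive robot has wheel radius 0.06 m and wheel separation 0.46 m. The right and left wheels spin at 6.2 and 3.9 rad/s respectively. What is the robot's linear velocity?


vR = r*wR = 0.06*6.2 = 0.372 m/s
vL = r*wL = 0.06*3.9 = 0.234 m/s
v = (vR+vL)/2 = 0.303 m/s
omega = (vR-vL)/L = 0.3 rad/s
linear velocity = 0.303 m/s


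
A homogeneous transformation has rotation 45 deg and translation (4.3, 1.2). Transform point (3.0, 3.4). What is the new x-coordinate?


x' = cos(theta)*px - sin(theta)*py + tx
= 0.7071*3.0 - 0.7071*3.4 + 4.3
= 4.0172


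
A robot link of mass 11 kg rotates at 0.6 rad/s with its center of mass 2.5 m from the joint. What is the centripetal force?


F = m * omega^2 * r
= 11 * 0.6^2 * 2.5
= 11 * 0.36 * 2.5
= 9.9 N


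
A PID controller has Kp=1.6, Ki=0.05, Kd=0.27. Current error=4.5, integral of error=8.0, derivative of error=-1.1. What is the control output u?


u = Kp*e + Ki*int(e) + Kd*de/dt
= 1.6*4.5 + 0.05*8.0 + 0.27*(-1.1)
= 7.2 + 0.4 + -0.297
= 7.303


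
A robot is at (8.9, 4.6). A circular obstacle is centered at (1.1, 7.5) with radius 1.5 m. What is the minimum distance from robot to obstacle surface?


center_dist = sqrt((8.9-1.1)^2 + (4.6-7.5)^2)
= sqrt(60.84 + 8.41)
= 8.3217
min_dist = center_dist - radius = 8.3217 - 1.5 = 6.8217 m


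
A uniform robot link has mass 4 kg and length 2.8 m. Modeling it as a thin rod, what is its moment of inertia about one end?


I = (1/3) * m * L^2
= (1/3) * 4 * 2.8^2
= 0.333333 * 4 * 7.84
= 10.4533 kg*m^2


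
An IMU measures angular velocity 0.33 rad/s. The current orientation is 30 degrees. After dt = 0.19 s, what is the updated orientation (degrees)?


delta_theta = w * dt = 0.33 * 0.19 = 0.0627 rad
= 3.5924 deg
theta_new = 30 + 3.5924 = 33.5924 deg


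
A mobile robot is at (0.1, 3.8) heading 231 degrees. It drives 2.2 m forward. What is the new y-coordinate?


y_new = y0 + d*sin(theta)
= 3.8 + 2.2*sin(231)
= 3.8 + -1.7097
= 2.0903


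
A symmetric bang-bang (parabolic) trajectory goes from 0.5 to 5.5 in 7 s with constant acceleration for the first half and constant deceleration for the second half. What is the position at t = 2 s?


Symmetric rest-to-rest: each phase covers (pf-p0)/2 in time T/2. 0.5*a*(T/2)^2 = (pf-p0)/2 => a = 4*(pf-p0)/T^2
a = 4*(5.5-0.5)/7^2 = 0.4082
t = 2 is in the acceleration phase (t <= T/2).
p = p0 + 0.5*a*t^2 = 0.5 + 0.5*0.4082*2^2
= 1.3163


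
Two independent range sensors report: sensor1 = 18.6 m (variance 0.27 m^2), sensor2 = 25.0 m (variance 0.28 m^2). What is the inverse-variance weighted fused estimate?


w1 = (1/var1) / (1/var1 + 1/var2)
   = 3.7037 / (3.7037 + 3.5714) = 0.5091
w2 = 1 - w1 = 0.4909
fused = w1*s1 + w2*s2 = 9.4691 + 12.2727
= 21.7418 m


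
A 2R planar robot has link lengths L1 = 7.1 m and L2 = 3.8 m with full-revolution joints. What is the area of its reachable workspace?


r_max = L1 + L2 = 10.9 m
r_min = |L1 - L2| = 3.3 m
Area = pi*(r_max^2 - r_min^2)
= pi*(118.81 - 10.89)
= pi * 107.92
= 339.0407 m^2


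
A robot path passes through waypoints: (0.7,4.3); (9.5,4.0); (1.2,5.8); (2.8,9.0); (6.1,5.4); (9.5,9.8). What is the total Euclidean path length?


Segment lengths:
  seg1 = sqrt((8.8)^2 + (-0.3)^2) = 8.8051
  seg2 = sqrt((-8.3)^2 + (1.8)^2) = 8.4929
  seg3 = sqrt((1.6)^2 + (3.2)^2) = 3.5777
  seg4 = sqrt((3.3)^2 + (-3.6)^2) = 4.8836
  seg5 = sqrt((3.4)^2 + (4.4)^2) = 5.5606
Total = 31.32


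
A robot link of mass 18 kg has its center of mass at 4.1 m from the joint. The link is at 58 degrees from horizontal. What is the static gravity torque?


tau = m*g*L*cos(angle)
= 18 * 9.81 * 4.1 * cos(58 deg)
= 18 * 9.81 * 4.1 * 0.5299
= 383.6499 Nm


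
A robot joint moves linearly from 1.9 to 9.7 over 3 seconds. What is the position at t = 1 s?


s = t/T = 1/3 = 0.3333
p(t) = p0 + (pf-p0)*s
= 1.9 + (9.7 - 1.9) * 0.3333
= 4.5


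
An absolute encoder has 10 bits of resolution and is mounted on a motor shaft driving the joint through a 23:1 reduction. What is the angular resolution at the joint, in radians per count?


counts = 2^10 = 1024
effective counts at joint = 1024 * 23 = 23552
resolution = 2*pi / 23552
= 2.6678e-04 rad/count


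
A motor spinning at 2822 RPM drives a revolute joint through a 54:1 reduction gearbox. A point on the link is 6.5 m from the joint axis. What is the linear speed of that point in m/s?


omega_motor = 2822 * 2*pi/60 = 295.5191 rad/s
omega_joint = omega_motor / 54 = 5.4726 rad/s
v = omega_joint * r = 5.4726 * 6.5
= 35.5717 m/s


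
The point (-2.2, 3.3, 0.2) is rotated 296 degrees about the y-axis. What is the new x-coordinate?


Rotation about y-axis: x' = x*cos(theta) + z*sin(theta)
= -2.2 * 0.4384 + 0.2 * -0.8988
= -1.1442


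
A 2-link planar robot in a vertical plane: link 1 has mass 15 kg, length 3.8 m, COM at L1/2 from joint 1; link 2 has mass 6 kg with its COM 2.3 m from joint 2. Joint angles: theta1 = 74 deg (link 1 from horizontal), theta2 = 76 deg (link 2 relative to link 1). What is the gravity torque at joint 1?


Horizontal distance from joint 1 to link-1 COM:
  x_c1 = (L1/2)*cos(t1) = 1.9 * 0.2756 = 0.5237 m
Horizontal distance from joint 1 to link-2 COM:
  x_c2 = L1*cos(t1) + Lc2*cos(t1+t2)
       = 3.8*0.2756 + 2.3*-0.866 = -0.9444 m
tau1 = m1*g*x_c1 + m2*g*x_c2
     = 15*9.81*0.5237 + 6*9.81*-0.9444
     = 77.0641 + -55.5895
     = 21.4745 Nm


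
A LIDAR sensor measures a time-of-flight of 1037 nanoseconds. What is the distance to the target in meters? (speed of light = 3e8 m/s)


tof = 1037 ns = 1.037e-06 s
dist = c * tof / 2
= 3e8 * 1.037e-06 / 2
= 155.55 m


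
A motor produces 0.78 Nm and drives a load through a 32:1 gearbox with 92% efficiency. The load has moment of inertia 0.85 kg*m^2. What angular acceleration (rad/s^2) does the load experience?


tau_out = tau_motor * N * eta
= 0.78 * 32 * 0.92 = 22.9632 Nm
alpha = tau_out / I = 22.9632 / 0.85
= 27.0155 rad/s^2


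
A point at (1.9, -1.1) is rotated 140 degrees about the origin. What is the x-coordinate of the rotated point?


x' = x*cos(theta) - y*sin(theta)
cos(140 deg) = -0.766, sin(140 deg) = 0.6428
x' = 1.9 * -0.766 - -1.1 * 0.6428
= -1.4555 - -0.7071
= -0.7484


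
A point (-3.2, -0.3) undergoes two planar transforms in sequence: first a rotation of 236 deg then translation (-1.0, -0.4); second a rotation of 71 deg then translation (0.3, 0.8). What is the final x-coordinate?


After transform 1:
x1 = cos(236)*-3.2 - sin(236)*-0.3 + -1.0 = 0.5407
y1 = sin(236)*-3.2 + cos(236)*-0.3 + -0.4 = 2.4207
After transform 2:
x2 = cos(71)*0.5407 - sin(71)*2.4207 + 0.3
= -1.8128


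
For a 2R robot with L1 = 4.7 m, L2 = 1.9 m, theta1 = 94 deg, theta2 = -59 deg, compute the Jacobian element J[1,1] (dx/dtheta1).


J[1,1] = -L1*sin(t1) - L2*sin(t1+t2)
= -4.7*sin(94) - 1.9*sin(35)
= -5.7783


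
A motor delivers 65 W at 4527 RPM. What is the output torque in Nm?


omega = 4527 * 2*pi/60 = 474.0663 rad/s
tau = P / omega = 65 / 474.0663
= 0.1371 Nm


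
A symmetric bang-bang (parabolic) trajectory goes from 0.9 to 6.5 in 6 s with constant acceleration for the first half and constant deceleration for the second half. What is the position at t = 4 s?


Symmetric rest-to-rest: each phase covers (pf-p0)/2 in time T/2. 0.5*a*(T/2)^2 = (pf-p0)/2 => a = 4*(pf-p0)/T^2
a = 4*(6.5-0.9)/6^2 = 0.6222
t = 4 is in the deceleration phase (t > T/2).
p = pf - 0.5*a*(T-t)^2 = 6.5 - 0.5*0.6222*2^2
= 5.2556


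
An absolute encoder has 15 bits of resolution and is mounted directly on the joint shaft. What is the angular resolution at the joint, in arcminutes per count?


counts = 2^15 = 32768
resolution = 360*60 / 32768
= 0.6592 arcmin/count


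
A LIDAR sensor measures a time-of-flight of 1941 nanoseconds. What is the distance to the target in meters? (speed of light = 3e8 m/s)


tof = 1941 ns = 1.941e-06 s
dist = c * tof / 2
= 3e8 * 1.941e-06 / 2
= 291.15 m


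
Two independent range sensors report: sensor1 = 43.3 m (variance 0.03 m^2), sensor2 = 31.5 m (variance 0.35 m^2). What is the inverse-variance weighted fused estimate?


w1 = (1/var1) / (1/var1 + 1/var2)
   = 33.3333 / (33.3333 + 2.8571) = 0.9211
w2 = 1 - w1 = 0.0789
fused = w1*s1 + w2*s2 = 39.8816 + 2.4868
= 42.3684 m


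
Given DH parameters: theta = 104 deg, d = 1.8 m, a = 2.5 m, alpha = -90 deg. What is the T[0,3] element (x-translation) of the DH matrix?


T[0,3] = a * cos(theta)
= 2.5 * cos(104 deg)
= 2.5 * -0.2419
= -0.6048


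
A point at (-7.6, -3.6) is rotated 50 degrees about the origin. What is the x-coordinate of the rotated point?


x' = x*cos(theta) - y*sin(theta)
cos(50 deg) = 0.6428, sin(50 deg) = 0.766
x' = -7.6 * 0.6428 - -3.6 * 0.766
= -4.8852 - -2.7578
= -2.1274


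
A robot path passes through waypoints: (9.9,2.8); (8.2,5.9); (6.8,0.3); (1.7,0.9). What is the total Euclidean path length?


Segment lengths:
  seg1 = sqrt((-1.7)^2 + (3.1)^2) = 3.5355
  seg2 = sqrt((-1.4)^2 + (-5.6)^2) = 5.7723
  seg3 = sqrt((-5.1)^2 + (0.6)^2) = 5.1352
Total = 14.4431


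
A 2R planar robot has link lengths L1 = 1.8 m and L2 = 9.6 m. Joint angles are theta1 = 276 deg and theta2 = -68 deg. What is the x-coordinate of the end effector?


Convert angles to radians: theta1 = 4.8171, theta2 = -1.1868
x = L1*cos(theta1) + L2*cos(theta1+theta2)
x = 0.1882 + -8.4763
x = -8.2881


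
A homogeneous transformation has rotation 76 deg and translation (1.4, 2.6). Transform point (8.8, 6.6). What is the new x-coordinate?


x' = cos(theta)*px - sin(theta)*py + tx
= 0.2419*8.8 - 0.9703*6.6 + 1.4
= -2.875


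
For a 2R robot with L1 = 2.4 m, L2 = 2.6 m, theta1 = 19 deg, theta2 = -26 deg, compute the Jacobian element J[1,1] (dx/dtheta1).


J[1,1] = -L1*sin(t1) - L2*sin(t1+t2)
= -2.4*sin(19) - 2.6*sin(-7)
= -0.4645


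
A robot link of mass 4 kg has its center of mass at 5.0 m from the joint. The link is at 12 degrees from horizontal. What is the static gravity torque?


tau = m*g*L*cos(angle)
= 4 * 9.81 * 5.0 * cos(12 deg)
= 4 * 9.81 * 5.0 * 0.9781
= 191.9126 Nm


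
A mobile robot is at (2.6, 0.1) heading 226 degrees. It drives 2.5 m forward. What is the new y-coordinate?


y_new = y0 + d*sin(theta)
= 0.1 + 2.5*sin(226)
= 0.1 + -1.7983
= -1.6983


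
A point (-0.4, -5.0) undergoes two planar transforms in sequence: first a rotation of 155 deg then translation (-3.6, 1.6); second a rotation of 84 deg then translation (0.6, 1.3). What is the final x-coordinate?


After transform 1:
x1 = cos(155)*-0.4 - sin(155)*-5.0 + -3.6 = -1.1244
y1 = sin(155)*-0.4 + cos(155)*-5.0 + 1.6 = 5.9625
After transform 2:
x2 = cos(84)*-1.1244 - sin(84)*5.9625 + 0.6
= -5.4474


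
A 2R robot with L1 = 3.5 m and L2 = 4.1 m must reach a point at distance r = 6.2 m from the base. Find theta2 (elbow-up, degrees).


cos(theta2) = (r^2 - L1^2 - L2^2) / (2*L1*L2)
cos(theta2) = (38.44 - 12.25 - 16.81) / 28.7
cos(theta2) = 0.326829
theta2 = 70.9236 degrees


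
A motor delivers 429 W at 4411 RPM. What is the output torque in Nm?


omega = 4411 * 2*pi/60 = 461.9188 rad/s
tau = P / omega = 429 / 461.9188
= 0.9287 Nm


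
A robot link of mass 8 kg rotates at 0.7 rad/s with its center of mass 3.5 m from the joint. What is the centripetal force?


F = m * omega^2 * r
= 8 * 0.7^2 * 3.5
= 8 * 0.49 * 3.5
= 13.72 N


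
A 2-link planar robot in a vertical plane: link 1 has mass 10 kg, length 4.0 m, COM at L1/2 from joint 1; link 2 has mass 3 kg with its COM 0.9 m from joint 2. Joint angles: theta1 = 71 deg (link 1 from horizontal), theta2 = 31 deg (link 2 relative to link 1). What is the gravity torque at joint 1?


Horizontal distance from joint 1 to link-1 COM:
  x_c1 = (L1/2)*cos(t1) = 2.0 * 0.3256 = 0.6511 m
Horizontal distance from joint 1 to link-2 COM:
  x_c2 = L1*cos(t1) + Lc2*cos(t1+t2)
       = 4.0*0.3256 + 0.9*-0.2079 = 1.1152 m
tau1 = m1*g*x_c1 + m2*g*x_c2
     = 10*9.81*0.6511 + 3*9.81*1.1152
     = 63.8765 + 32.8189
     = 96.6954 Nm


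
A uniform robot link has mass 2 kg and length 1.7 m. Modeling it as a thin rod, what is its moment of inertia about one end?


I = (1/3) * m * L^2
= (1/3) * 2 * 1.7^2
= 0.333333 * 2 * 2.89
= 1.9267 kg*m^2


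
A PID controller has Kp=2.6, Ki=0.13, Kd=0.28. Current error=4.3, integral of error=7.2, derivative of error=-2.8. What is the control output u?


u = Kp*e + Ki*int(e) + Kd*de/dt
= 2.6*4.3 + 0.13*7.2 + 0.28*(-2.8)
= 11.18 + 0.936 + -0.784
= 11.332


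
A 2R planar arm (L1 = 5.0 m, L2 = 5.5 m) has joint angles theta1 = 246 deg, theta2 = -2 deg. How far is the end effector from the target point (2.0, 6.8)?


End effector via forward kinematics:
x = L1*cos(t1) + L2*cos(t1+t2) = -4.4447
y = L1*sin(t1) + L2*sin(t1+t2) = -9.5111
Distance to target:
d = sqrt((2.0 - -4.4447)^2 + (6.8 - -9.5111)^2)
= sqrt(41.5345 + 266.0518)
= 17.5381 m


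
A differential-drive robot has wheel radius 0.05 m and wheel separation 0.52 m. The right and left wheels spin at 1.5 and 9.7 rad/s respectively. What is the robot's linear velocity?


vR = r*wR = 0.05*1.5 = 0.075 m/s
vL = r*wL = 0.05*9.7 = 0.485 m/s
v = (vR+vL)/2 = 0.28 m/s
omega = (vR-vL)/L = -0.7885 rad/s
linear velocity = 0.28 m/s


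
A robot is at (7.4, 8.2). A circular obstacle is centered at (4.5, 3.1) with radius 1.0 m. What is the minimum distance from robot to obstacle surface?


center_dist = sqrt((7.4-4.5)^2 + (8.2-3.1)^2)
= sqrt(8.41 + 26.01)
= 5.8669
min_dist = center_dist - radius = 5.8669 - 1.0 = 4.8669 m


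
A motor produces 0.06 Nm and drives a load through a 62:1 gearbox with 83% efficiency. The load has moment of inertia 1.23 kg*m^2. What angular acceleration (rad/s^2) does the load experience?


tau_out = tau_motor * N * eta
= 0.06 * 62 * 0.83 = 3.0876 Nm
alpha = tau_out / I = 3.0876 / 1.23
= 2.5102 rad/s^2


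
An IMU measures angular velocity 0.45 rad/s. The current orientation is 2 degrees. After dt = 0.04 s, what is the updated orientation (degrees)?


delta_theta = w * dt = 0.45 * 0.04 = 0.018 rad
= 1.0313 deg
theta_new = 2 + 1.0313 = 3.0313 deg


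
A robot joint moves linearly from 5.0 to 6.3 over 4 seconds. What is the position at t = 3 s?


s = t/T = 3/4 = 0.75
p(t) = p0 + (pf-p0)*s
= 5.0 + (6.3 - 5.0) * 0.75
= 5.975


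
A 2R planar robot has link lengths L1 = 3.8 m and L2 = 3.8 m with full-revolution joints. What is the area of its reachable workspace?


r_max = L1 + L2 = 7.6 m
r_min = |L1 - L2| = 0.0 m
Area = pi*(r_max^2 - r_min^2)
= pi*(57.76 - 0.0)
= pi * 57.76
= 181.4584 m^2


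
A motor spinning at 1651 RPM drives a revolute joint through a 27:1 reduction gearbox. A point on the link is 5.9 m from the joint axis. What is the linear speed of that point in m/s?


omega_motor = 1651 * 2*pi/60 = 172.8923 rad/s
omega_joint = omega_motor / 27 = 6.4034 rad/s
v = omega_joint * r = 6.4034 * 5.9
= 37.7802 m/s


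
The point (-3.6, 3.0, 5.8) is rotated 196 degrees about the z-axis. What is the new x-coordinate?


Rotation about z-axis: x' = x*cos(theta) - y*sin(theta)
= -3.6 * -0.9613 - 3.0 * -0.2756
= 4.2875


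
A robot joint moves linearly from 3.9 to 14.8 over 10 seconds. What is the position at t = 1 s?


s = t/T = 1/10 = 0.1
p(t) = p0 + (pf-p0)*s
= 3.9 + (14.8 - 3.9) * 0.1
= 4.99


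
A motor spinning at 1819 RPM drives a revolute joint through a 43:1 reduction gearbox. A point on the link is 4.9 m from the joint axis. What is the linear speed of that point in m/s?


omega_motor = 1819 * 2*pi/60 = 190.4852 rad/s
omega_joint = omega_motor / 43 = 4.4299 rad/s
v = omega_joint * r = 4.4299 * 4.9
= 21.7065 m/s


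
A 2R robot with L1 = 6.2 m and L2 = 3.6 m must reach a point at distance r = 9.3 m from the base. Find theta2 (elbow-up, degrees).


cos(theta2) = (r^2 - L1^2 - L2^2) / (2*L1*L2)
cos(theta2) = (86.49 - 38.44 - 12.96) / 44.64
cos(theta2) = 0.786066
theta2 = 38.1806 degrees


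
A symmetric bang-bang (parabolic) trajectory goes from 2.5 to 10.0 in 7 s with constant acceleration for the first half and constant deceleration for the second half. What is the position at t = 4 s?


Symmetric rest-to-rest: each phase covers (pf-p0)/2 in time T/2. 0.5*a*(T/2)^2 = (pf-p0)/2 => a = 4*(pf-p0)/T^2
a = 4*(10.0-2.5)/7^2 = 0.6122
t = 4 is in the deceleration phase (t > T/2).
p = pf - 0.5*a*(T-t)^2 = 10.0 - 0.5*0.6122*3^2
= 7.2449


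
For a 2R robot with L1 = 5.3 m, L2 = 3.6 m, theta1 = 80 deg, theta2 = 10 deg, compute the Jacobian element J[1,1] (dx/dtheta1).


J[1,1] = -L1*sin(t1) - L2*sin(t1+t2)
= -5.3*sin(80) - 3.6*sin(90)
= -8.8195


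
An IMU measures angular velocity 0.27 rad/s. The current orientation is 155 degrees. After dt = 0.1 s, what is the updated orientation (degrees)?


delta_theta = w * dt = 0.27 * 0.1 = 0.027 rad
= 1.547 deg
theta_new = 155 + 1.547 = 156.547 deg


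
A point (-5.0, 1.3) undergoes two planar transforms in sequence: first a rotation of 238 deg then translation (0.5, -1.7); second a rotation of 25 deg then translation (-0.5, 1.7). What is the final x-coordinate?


After transform 1:
x1 = cos(238)*-5.0 - sin(238)*1.3 + 0.5 = 4.2521
y1 = sin(238)*-5.0 + cos(238)*1.3 + -1.7 = 1.8513
After transform 2:
x2 = cos(25)*4.2521 - sin(25)*1.8513 + -0.5
= 2.5713


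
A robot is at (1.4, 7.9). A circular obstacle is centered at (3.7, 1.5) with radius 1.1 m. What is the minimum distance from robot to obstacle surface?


center_dist = sqrt((1.4-3.7)^2 + (7.9-1.5)^2)
= sqrt(5.29 + 40.96)
= 6.8007
min_dist = center_dist - radius = 6.8007 - 1.1 = 5.7007 m


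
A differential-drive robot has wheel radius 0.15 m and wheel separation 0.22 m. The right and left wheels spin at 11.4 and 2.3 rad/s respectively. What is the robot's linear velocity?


vR = r*wR = 0.15*11.4 = 1.71 m/s
vL = r*wL = 0.15*2.3 = 0.345 m/s
v = (vR+vL)/2 = 1.0275 m/s
omega = (vR-vL)/L = 6.2045 rad/s
linear velocity = 1.0275 m/s


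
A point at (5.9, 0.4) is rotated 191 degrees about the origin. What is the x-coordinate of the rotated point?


x' = x*cos(theta) - y*sin(theta)
cos(191 deg) = -0.9816, sin(191 deg) = -0.1908
x' = 5.9 * -0.9816 - 0.4 * -0.1908
= -5.7916 - -0.0763
= -5.7153


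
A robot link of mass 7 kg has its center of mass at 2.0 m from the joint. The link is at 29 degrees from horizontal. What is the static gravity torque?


tau = m*g*L*cos(angle)
= 7 * 9.81 * 2.0 * cos(29 deg)
= 7 * 9.81 * 2.0 * 0.8746
= 120.1203 Nm


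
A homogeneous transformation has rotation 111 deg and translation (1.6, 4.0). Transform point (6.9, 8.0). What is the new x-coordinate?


x' = cos(theta)*px - sin(theta)*py + tx
= -0.3584*6.9 - 0.9336*8.0 + 1.6
= -8.3414


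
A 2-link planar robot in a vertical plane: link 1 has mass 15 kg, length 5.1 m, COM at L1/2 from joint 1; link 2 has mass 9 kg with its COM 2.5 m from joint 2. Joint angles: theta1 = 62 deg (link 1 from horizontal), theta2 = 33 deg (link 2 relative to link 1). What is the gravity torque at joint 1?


Horizontal distance from joint 1 to link-1 COM:
  x_c1 = (L1/2)*cos(t1) = 2.55 * 0.4695 = 1.1972 m
Horizontal distance from joint 1 to link-2 COM:
  x_c2 = L1*cos(t1) + Lc2*cos(t1+t2)
       = 5.1*0.4695 + 2.5*-0.0872 = 2.1764 m
tau1 = m1*g*x_c1 + m2*g*x_c2
     = 15*9.81*1.1972 + 9*9.81*2.1764
     = 176.161 + 192.1557
     = 368.3167 Nm


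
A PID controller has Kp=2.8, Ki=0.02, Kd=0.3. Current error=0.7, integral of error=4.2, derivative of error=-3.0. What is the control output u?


u = Kp*e + Ki*int(e) + Kd*de/dt
= 2.8*0.7 + 0.02*4.2 + 0.3*(-3.0)
= 1.96 + 0.084 + -0.9
= 1.144
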